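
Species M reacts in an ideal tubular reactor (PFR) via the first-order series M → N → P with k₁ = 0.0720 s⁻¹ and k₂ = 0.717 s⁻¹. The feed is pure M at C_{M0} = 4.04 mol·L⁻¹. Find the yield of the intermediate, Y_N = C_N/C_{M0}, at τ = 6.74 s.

The intermediate concentration in a first-order A→B→C sequence is C_N = k₁C_{M0}(e^(−k₁τ) − e^(−k₂τ))/(k₂−k₁).
e^(−k₁τ) = e^(−0.0720×6.74) = e^(−0.4853) = 0.6155; e^(−k₂τ) = e^(−4.833) = 0.007966.
C_N = 0.0720×4.04/(0.717−0.0720) × (0.6155−0.007966) = 0.4510×0.6076 = 0.2740 mol·L⁻¹.
Y_N = C_N/C_{M0} = 0.2740/4.04 = 0.0678.

0.0678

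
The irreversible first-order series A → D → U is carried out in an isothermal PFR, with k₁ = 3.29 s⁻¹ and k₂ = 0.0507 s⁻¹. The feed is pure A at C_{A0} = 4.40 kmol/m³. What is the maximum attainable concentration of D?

4.12 kmol/m³

Evaluating C_D at τ_opt = ln(k₂/k₁)/(k₂−k₁) gives C_{D,max}/C_{A0} = (k₁/k₂)^[k₂/(k₂−k₁)].
= (3.29/0.0507)^(0.0507/(0.0507−3.29)) = (64.89)^(-0.01565) = 0.9368.
C_{D,max} = 0.9368×4.40 = 4.12 kmol/m³.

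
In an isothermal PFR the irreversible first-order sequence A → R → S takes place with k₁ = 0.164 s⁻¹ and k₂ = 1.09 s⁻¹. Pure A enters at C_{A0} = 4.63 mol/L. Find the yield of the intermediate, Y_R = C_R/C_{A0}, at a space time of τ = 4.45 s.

0.0840

For first-order series with pure A initially, C_R(τ) = k₁C_{A0}/(k₂−k₁)·(e^(−k₁τ) − e^(−k₂τ)).
e^(−k₁τ) = e^(−0.164×4.45) = e^(−0.7298) = 0.4820; e^(−k₂τ) = e^(−4.851) = 0.007824.
C_R = 0.164×4.63/(1.09−0.164) × (0.4820−0.007824) = 0.8200×0.4742 = 0.3888 mol/L.
Y_R = C_R/C_{A0} = 0.3888/4.63 = 0.0840.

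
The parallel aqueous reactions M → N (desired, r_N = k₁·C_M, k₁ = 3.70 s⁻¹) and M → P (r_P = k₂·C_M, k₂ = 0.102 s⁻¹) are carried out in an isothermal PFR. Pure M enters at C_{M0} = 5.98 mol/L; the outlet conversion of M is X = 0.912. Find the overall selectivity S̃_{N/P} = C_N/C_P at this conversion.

36.3

C_M = C_{M0}(1−X) = 0.5262 mol/L.
Both paths are first order in M, so the instantaneous fraction to N is constant: dC_N/d(−C_M) = k₁/(k₁+k₂) = 0.9732.
C_N = 0.9732·(C_{M0}−C_M) = 0.9732×5.454 = 5.31 mol/L.
C_P = (C_{M0}−C_M)−C_N = 0.1463 mol/L; S̃_{N/P} = 5.307/0.1463 = 36.3.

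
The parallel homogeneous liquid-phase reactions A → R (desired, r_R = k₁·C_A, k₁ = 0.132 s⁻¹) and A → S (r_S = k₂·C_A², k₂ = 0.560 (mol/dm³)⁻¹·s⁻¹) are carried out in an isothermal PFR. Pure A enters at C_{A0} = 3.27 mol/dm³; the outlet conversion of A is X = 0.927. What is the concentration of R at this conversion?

0.471 mol/dm³

C_A = C_{A0}(1−X) = 0.2387 mol/dm³.
Along a PFR/batch, dC_R/dC_A = −r_R/(r_R+r_S) = −k₁/(k₁+k₂·C_A).
Integrating from C_{A0} to C_A: C_R = (0.132/0.560)·ln[(0.132+0.560·3.27)/(0.132+0.560·0.239)] = 0.2357·ln(1.963/0.2657) = 0.4714 mol/dm³.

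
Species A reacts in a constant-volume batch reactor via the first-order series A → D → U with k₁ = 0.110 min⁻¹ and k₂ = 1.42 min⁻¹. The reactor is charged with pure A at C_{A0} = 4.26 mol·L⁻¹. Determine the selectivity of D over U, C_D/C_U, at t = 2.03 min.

0.454

Solving the coupled first-order balances gives C_D(t) = [k₁/(k₂−k₁)]·C_{A0}·(e^(−k₁t) − e^(−k₂t)).
e^(−k₁t) = e^(−0.110×2.03) = e^(−0.2233) = 0.7999; e^(−k₂t) = e^(−2.883) = 0.05599.
C_D = 0.110×4.26/(1.42−0.110) × (0.7999−0.05599) = 0.3577×0.7439 = 0.2661 mol·L⁻¹.
C_A = C_{A0}e^(−k₁t) = 3.407 mol·L⁻¹, so C_U = C_{A0}−C_A−C_D = 0.5864 mol·L⁻¹; C_D/C_U = 0.454.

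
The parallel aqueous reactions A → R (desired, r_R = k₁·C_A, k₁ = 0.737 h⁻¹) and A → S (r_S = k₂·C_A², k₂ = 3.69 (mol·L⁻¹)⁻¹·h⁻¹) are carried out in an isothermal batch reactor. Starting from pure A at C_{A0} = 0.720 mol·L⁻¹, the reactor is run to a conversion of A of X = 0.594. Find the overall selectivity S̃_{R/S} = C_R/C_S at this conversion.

C_A = C_{A0}(1−X) = 0.2923 mol·L⁻¹.
Along a PFR/batch, dC_R/dC_A = −r_R/(r_R+r_S) = −k₁/(k₁+k₂·C_A).
Integrating from C_{A0} to C_A: C_R = (0.737/3.69)·ln[(0.737+3.69·0.720)/(0.737+3.69·0.292)] = 0.1997·ln(3.394/1.816) = 0.1249 mol·L⁻¹.
C_S = (C_{A0}−C_A)−C_R = 0.3027 mol·L⁻¹; S̃_{R/S} = 0.1249/0.3027 = 0.413.

0.413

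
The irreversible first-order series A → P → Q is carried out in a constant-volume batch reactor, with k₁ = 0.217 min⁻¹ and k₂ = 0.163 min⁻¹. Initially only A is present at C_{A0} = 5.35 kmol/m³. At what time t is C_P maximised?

For first-order series the maximum of C_P occurs at t_opt = ln(k₂/k₁)/(k₂−k₁).
= ln(0.163/0.217)/(0.163−0.217) = ln(0.7512)/-0.05400 = -0.2861/-0.05400 = 5.30 min.

5.30 min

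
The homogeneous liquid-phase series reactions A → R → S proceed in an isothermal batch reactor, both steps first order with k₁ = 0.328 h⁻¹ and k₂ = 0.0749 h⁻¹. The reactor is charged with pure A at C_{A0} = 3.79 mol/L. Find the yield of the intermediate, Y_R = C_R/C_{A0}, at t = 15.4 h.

Solving the coupled first-order balances gives C_R(t) = [k₁/(k₂−k₁)]·C_{A0}·(e^(−k₁t) − e^(−k₂t)).
e^(−k₁t) = e^(−0.328×15.4) = e^(−5.051) = 0.006402; e^(−k₂t) = e^(−1.153) = 0.3155.
C_R = 0.328×3.79/(0.0749−0.328) × (0.006402−0.3155) = (-4.912)×(-0.3091) = 1.518 mol/L.
Y_R = C_R/C_{A0} = 1.518/3.79 = 0.401.

0.401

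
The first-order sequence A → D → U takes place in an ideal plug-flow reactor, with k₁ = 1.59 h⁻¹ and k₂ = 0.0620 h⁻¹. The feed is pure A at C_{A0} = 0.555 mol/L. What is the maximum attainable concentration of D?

At the optimum, C_{D,max}/C_{A0} = (k₁/k₂)^[k₂/(k₂−k₁)].
= (1.59/0.0620)^(0.0620/(0.0620−1.59)) = (25.65)^(-0.04058) = 0.8767.
C_{D,max} = 0.8767×0.555 = 0.487 mol/L.

0.487 mol/L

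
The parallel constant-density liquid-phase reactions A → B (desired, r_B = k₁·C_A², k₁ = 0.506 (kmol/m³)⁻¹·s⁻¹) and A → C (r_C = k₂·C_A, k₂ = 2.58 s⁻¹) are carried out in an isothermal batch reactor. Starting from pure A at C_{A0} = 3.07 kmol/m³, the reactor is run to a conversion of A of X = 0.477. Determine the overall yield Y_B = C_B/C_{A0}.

0.149

C_A = C_{A0}(1−X) = 1.606 kmol/m³.
Along a PFR/batch, dC_C/dC_A = −r_C/(r_B+r_C) = −k₂/(k₂+k₁·C_A).
Integrating from C_{A0} to C_A: C_C = (2.58/0.506)·ln[(2.58+0.506·3.07)/(2.58+0.506·1.61)] = 5.099·ln(4.133/3.392) = 1.007 kmol/m³.
Then C_B = (C_{A0}−C_A) − C_C = 1.464 − 1.007 = 0.4571 kmol/m³.
Y_B = C_B/C_{A0} = 0.4571/3.07 = 0.149.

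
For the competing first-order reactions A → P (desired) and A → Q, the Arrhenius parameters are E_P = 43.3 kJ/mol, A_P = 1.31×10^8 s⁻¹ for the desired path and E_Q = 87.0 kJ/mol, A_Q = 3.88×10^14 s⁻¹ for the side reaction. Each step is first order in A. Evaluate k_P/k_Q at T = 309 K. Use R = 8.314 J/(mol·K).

8.24

Since both paths have the same order in A, the concentration cancels and S_{P/Q} = k_P/k_Q = (A_P/A_Q)·exp[(E_Q−E_P)/(RT)].
(E_Q−E_P)/(RT) = (87.0−43.3)×10³/(8.314×309) = 43700/2569 = 17.01.
k_P/k_Q = (1.31×10^8/3.88×10^14)·exp(17.01) = 3.376×10^-7 × 2.441×10^7 = 8.24.
Since E_P < E_Q, lowering the temperature improves selectivity toward P.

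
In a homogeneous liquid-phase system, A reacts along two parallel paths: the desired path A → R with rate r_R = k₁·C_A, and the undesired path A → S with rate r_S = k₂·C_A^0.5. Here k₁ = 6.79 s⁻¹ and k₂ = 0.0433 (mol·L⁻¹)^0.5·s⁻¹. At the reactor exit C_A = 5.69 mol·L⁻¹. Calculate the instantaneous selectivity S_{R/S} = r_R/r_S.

S_{R/S} = r_R/r_S = (k₁·C_A)/(k₂·C_A^0.5) = (k₁/k₂)·C_A^0.5.
= (6.79×5.690) / (0.0433×5.690^0.5) = 38.64/0.1033 = 374.
Since the desired path is higher order in A, keeping C_A high (PFR or concentrated feed) favours R.

374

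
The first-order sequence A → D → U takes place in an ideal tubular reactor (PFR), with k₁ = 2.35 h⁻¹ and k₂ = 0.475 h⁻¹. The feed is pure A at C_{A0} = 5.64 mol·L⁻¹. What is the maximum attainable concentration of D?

3.76 mol·L⁻¹

Evaluating C_D at τ_opt = ln(k₂/k₁)/(k₂−k₁) gives C_{D,max}/C_{A0} = (k₁/k₂)^[k₂/(k₂−k₁)].
= (2.35/0.475)^(0.475/(0.475−2.35)) = (4.947)^(-0.2533) = 0.6669.
C_{D,max} = 0.6669×5.64 = 3.76 mol·L⁻¹.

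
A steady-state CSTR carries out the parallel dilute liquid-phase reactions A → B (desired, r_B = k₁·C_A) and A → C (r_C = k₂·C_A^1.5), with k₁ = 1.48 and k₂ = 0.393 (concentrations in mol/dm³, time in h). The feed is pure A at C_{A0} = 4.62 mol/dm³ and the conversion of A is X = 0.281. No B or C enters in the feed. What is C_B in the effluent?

Exit C_A = C_{A0}(1−X) = 4.62×0.719 = 3.322 mol/dm³.
A CSTR operates uniformly at the exit composition, giving r_B = 4.916 and r_C = 2.379 (each k·C_A^n at C_A = 3.322).
Fraction of consumed A going to B: r_B/(r_B+r_C) = 0.6739.
C_B = 0.6739·C_{A0}·X = 0.6739×4.62×0.281 = 0.875 mol/dm³.

0.875 mol/dm³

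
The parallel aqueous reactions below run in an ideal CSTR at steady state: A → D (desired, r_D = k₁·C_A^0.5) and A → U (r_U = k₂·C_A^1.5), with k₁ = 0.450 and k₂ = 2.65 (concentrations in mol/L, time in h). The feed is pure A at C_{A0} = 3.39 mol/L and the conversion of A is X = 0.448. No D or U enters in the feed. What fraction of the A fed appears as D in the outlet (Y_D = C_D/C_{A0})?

0.0373

Exit C_A = C_{A0}(1−X) = 3.39×0.552 = 1.871 mol/L.
Rates in a CSTR are evaluated at the outlet concentration: r_D = 0.450×1.871^0.5 = 0.6156, r_U = 2.65×1.871^1.5 = 6.784.
Fraction of consumed A going to D: r_D/(r_D+r_U) = 0.08320.
C_D = 0.08320·C_{A0}·X = 0.08320×3.39×0.448 = 0.126 mol/L; Y_D = C_D/C_{A0} = 0.0373.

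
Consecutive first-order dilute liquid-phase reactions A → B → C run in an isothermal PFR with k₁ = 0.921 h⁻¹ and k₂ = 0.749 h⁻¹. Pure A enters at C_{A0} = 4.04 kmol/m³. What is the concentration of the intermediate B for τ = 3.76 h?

0.616 kmol/m³

The intermediate concentration in a first-order A→B→C sequence is C_B = k₁C_{A0}(e^(−k₁τ) − e^(−k₂τ))/(k₂−k₁).
e^(−k₁τ) = e^(−0.921×3.76) = e^(−3.463) = 0.03134; e^(−k₂τ) = e^(−2.816) = 0.05983.
C_B = 0.921×4.04/(0.749−0.921) × (0.03134−0.05983) = (-21.63)×(-0.02849) = 0.6164 kmol/m³.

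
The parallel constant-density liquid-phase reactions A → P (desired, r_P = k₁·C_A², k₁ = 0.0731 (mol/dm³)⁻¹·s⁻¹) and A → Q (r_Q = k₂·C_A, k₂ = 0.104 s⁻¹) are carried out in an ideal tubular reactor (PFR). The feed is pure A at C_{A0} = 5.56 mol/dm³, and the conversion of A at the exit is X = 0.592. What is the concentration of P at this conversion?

2.38 mol/dm³

C_A = C_{A0}(1−X) = 2.268 mol/dm³.
Along a PFR/batch, dC_Q/dC_A = −r_Q/(r_P+r_Q) = −k₂/(k₂+k₁·C_A).
Integrating from C_{A0} to C_A: C_Q = (0.104/0.0731)·ln[(0.104+0.0731·5.56)/(0.104+0.0731·2.27)] = 1.423·ln(0.5104/0.2698) = 0.9070 mol/dm³.
Then C_P = (C_{A0}−C_A) − C_Q = 3.292 − 0.9070 = 2.385 mol/dm³.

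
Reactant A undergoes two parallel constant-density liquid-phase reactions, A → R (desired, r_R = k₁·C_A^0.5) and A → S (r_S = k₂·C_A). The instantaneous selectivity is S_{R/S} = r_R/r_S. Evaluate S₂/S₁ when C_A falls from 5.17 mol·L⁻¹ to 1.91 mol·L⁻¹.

1.65

S_{R/S} = (k₁/k₂)·C_A^-0.5, so S₂/S₁ = (C_{A,2}/C_{A,1})^-0.5.
= (1.91/5.17)^(-0.5) = (0.3694)^(-0.5) = 1.65.
Selectivity toward R rises as C_A falls — low-concentration operation is favoured.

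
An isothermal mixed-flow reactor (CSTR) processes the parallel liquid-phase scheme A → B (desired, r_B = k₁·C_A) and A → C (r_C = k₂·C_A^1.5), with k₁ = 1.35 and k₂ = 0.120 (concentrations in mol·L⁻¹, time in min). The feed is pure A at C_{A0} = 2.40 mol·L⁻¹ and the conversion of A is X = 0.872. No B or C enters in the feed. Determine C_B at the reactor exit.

Exit C_A = C_{A0}(1−X) = 2.40×0.128 = 0.3072 mol·L⁻¹.
A CSTR operates uniformly at the exit composition, giving r_B = 0.4147 and r_C = 0.02043 (each k·C_A^n at C_A = 0.3072).
Fraction of consumed A going to B: r_B/(r_B+r_C) = 0.9530.
C_B = 0.9530·C_{A0}·X = 0.9530×2.40×0.872 = 1.99 mol·L⁻¹.

1.99 mol·L⁻¹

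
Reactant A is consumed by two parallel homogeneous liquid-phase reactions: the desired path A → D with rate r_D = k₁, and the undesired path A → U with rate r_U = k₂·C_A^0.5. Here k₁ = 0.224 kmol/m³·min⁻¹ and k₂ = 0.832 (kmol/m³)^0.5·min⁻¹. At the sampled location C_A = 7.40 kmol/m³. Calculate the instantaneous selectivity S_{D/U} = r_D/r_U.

S_{D/U} = r_D/r_U = (k₁)/(k₂·C_A^0.5) = (k₁/k₂)·C_A^-0.5.
= (0.224) / (0.832×7.400^0.5) = 0.2240/2.263 = 0.0990.
The undesired path is higher order in A, so low C_A (CSTR or dilute feed) favours D.

0.0990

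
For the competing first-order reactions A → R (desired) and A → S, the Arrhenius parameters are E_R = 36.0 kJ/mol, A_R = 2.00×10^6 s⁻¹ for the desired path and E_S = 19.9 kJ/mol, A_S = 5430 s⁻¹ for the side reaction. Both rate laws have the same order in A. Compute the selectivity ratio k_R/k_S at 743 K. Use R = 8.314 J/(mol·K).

With equal orders, S_{R/S} = k_R/k_S = (A_R/A_S)·exp[(E_S−E_R)/(RT)].
(E_S−E_R)/(RT) = (19.9−36.0)×10³/(8.314×743) = -16100/6177 = -2.606.
k_R/k_S = (2.00×10^6/5430)·exp(-2.606) = 368.3 × 0.07381 = 27.2.

27.2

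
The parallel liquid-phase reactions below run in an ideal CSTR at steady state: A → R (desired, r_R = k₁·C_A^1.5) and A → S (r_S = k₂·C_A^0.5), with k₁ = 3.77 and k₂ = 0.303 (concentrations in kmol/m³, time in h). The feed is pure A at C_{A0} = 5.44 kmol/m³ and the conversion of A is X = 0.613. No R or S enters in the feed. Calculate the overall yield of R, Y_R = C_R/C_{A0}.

Exit C_A = C_{A0}(1−X) = 5.44×0.387 = 2.105 kmol/m³.
A CSTR operates uniformly at the exit composition, giving r_R = 11.52 and r_S = 0.4396 (each k·C_A^n at C_A = 2.105).
Fraction of consumed A going to R: r_R/(r_R+r_S) = 0.9632.
C_R = 0.9632·C_{A0}·X = 0.9632×5.44×0.613 = 3.21 kmol/m³; Y_R = C_R/C_{A0} = 0.590.

0.590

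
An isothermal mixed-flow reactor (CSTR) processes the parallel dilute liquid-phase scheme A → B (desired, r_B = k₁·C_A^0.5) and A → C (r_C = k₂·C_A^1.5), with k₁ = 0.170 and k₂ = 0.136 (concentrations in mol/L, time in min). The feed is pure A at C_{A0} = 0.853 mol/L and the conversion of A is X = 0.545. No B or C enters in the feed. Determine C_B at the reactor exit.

Exit C_A = C_{A0}(1−X) = 0.853×0.455 = 0.3881 mol/L.
Rates in a CSTR are evaluated at the outlet concentration: r_B = 0.170×0.3881^0.5 = 0.1059, r_C = 0.136×0.3881^1.5 = 0.03288.
Fraction of consumed A going to B: r_B/(r_B+r_C) = 0.7631.
C_B = 0.7631·C_{A0}·X = 0.7631×0.853×0.545 = 0.355 mol/L.

0.355 mol/L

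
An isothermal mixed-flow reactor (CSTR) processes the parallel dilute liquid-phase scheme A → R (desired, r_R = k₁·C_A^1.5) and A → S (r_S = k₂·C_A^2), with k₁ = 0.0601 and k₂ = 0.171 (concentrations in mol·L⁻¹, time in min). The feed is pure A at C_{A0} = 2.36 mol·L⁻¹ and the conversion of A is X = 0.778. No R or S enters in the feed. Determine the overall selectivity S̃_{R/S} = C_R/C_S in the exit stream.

Exit C_A = C_{A0}(1−X) = 2.36×0.222 = 0.5239 mol·L⁻¹.
A CSTR operates uniformly at the exit composition, giving r_R = 0.02279 and r_S = 0.04694 (each k·C_A^n at C_A = 0.5239).
Overall selectivity = C_R/C_S = r_Rτ/(r_Sτ) = r_R/r_S = 0.486.

0.486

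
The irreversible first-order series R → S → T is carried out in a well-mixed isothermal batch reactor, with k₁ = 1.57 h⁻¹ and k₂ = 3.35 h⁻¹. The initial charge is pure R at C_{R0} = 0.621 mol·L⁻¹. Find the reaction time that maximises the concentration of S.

0.426 h

For first-order series the maximum of C_S occurs at t_opt = ln(k₂/k₁)/(k₂−k₁).
= ln(3.35/1.57)/(3.35−1.57) = ln(2.134)/1.780 = 0.7579/1.780 = 0.426 h.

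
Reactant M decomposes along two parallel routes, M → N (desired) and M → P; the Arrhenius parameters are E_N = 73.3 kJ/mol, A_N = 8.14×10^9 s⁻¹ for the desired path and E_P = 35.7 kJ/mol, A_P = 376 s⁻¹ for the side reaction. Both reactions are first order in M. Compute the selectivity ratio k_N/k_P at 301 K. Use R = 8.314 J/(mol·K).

6.46

k_N/k_P = (A_N/A_P)·exp[−(E_N−E_P)/(RT)] = (A_N/A_P)·exp[(E_P−E_N)/(RT)].
(E_P−E_N)/(RT) = (35.7−73.3)×10³/(8.314×301) = -37600/2503 = -15.02.
k_N/k_P = (8.14×10^9/376)·exp(-15.02) = 2.165×10^7 × 2.984×10^-7 = 6.46.
Since E_N > E_P, raising the temperature improves selectivity toward N.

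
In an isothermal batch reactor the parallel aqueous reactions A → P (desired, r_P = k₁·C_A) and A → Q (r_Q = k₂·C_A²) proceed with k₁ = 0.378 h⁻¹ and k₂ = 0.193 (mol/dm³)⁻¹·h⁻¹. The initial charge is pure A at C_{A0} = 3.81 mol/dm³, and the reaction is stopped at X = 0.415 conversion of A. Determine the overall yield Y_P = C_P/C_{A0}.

0.165

C_A = C_{A0}(1−X) = 2.229 mol/dm³.
Along a PFR/batch, dC_P/dC_A = −r_P/(r_P+r_Q) = −k₁/(k₁+k₂·C_A).
Integrating from C_{A0} to C_A: C_P = (0.378/0.193)·ln[(0.378+0.193·3.81)/(0.378+0.193·2.23)] = 1.959·ln(1.113/0.8082) = 0.6274 mol/dm³.
Y_P = C_P/C_{A0} = 0.6274/3.81 = 0.165.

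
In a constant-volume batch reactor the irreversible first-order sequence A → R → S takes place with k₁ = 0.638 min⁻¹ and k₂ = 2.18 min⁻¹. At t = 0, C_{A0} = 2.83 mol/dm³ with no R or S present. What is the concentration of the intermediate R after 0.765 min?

0.498 mol/dm³

For first-order series with pure A initially, C_R(t) = k₁C_{A0}/(k₂−k₁)·(e^(−k₁t) − e^(−k₂t)).
e^(−k₁t) = e^(−0.638×0.765) = e^(−0.4881) = 0.6138; e^(−k₂t) = e^(−1.668) = 0.1887.
C_R = 0.638×2.83/(2.18−0.638) × (0.6138−0.1887) = 1.171×0.4251 = 0.4978 mol/dm³.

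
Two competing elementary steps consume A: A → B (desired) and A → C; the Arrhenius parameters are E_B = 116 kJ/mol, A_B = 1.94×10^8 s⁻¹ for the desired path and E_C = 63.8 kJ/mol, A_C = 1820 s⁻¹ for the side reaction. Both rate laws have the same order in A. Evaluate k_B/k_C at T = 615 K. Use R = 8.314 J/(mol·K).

3.93

With equal orders, S_{B/C} = k_B/k_C = (A_B/A_C)·exp[(E_C−E_B)/(RT)].
(E_C−E_B)/(RT) = (63.8−116)×10³/(8.314×615) = -52200/5113 = -10.21.
k_B/k_C = (1.94×10^8/1820)·exp(-10.21) = 1.066×10^5 × 3.684×10^-5 = 3.93.
Since E_B > E_C, raising the temperature improves selectivity toward B.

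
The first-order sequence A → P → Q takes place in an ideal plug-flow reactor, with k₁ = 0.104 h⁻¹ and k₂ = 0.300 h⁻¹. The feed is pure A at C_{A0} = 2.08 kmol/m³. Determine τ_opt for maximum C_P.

5.41 h

Setting dC_P/dτ = 0 gives τ_opt = ln(k₂/k₁)/(k₂−k₁).
= ln(0.300/0.104)/(0.300−0.104) = ln(2.885)/0.1960 = 1.059/0.1960 = 5.41 h.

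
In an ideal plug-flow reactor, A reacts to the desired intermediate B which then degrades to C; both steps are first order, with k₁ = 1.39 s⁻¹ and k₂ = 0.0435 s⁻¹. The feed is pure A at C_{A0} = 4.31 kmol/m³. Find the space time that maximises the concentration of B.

Setting dC_B/dτ = 0 gives τ_opt = ln(k₂/k₁)/(k₂−k₁).
= ln(0.0435/1.39)/(0.0435−1.39) = ln(0.03129)/-1.346 = -3.464/-1.346 = 2.57 s.

2.57 s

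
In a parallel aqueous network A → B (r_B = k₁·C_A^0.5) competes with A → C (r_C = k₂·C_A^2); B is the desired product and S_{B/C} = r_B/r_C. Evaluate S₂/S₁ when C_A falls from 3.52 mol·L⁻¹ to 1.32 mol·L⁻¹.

4.35

S_{B/C} = (k₁/k₂)·C_A^-1.5, so S₂/S₁ = (C_{A,2}/C_{A,1})^-1.5.
= (1.32/3.52)^(-1.5) = (0.3750)^(-1.5) = 4.35.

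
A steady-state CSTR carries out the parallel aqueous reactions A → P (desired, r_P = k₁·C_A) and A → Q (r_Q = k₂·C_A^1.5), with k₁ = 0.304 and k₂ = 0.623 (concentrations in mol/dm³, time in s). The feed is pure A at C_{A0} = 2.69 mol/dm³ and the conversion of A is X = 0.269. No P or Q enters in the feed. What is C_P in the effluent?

Exit C_A = C_{A0}(1−X) = 2.69×0.731 = 1.966 mol/dm³.
In a CSTR the entire volume is at exit conditions, so r_P = 0.304×1.966 = 0.5978 and r_Q = 0.623×1.966^1.5 = 1.718.
Fraction of consumed A going to P: r_P/(r_P+r_Q) = 0.2581.
C_P = 0.2581·C_{A0}·X = 0.2581×2.69×0.269 = 0.187 mol/dm³.

0.187 mol/dm³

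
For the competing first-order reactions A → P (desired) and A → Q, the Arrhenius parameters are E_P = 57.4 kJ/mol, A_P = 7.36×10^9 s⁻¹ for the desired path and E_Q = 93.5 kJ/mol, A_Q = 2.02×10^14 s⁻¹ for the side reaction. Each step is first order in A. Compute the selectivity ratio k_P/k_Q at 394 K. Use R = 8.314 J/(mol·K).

2.23

With equal orders, S_{P/Q} = k_P/k_Q = (A_P/A_Q)·exp[(E_Q−E_P)/(RT)].
(E_Q−E_P)/(RT) = (93.5−57.4)×10³/(8.314×394) = 36100/3276 = 11.02.
k_P/k_Q = (7.36×10^9/2.02×10^14)·exp(11.02) = 3.644×10^-5 × 61114 = 2.23.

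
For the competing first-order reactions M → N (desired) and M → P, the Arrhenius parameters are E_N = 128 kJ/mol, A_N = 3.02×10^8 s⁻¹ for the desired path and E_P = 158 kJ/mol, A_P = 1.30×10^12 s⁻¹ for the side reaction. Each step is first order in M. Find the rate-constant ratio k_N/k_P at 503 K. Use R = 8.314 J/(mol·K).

0.303

k_N/k_P = (A_N/A_P)·exp[−(E_N−E_P)/(RT)] = (A_N/A_P)·exp[(E_P−E_N)/(RT)].
(E_P−E_N)/(RT) = (158−128)×10³/(8.314×503) = 30000/4182 = 7.174.
k_N/k_P = (3.02×10^8/1.30×10^12)·exp(7.174) = 2.323×10^-4 × 1305 = 0.303.
Since E_N < E_P, lowering the temperature improves selectivity toward N.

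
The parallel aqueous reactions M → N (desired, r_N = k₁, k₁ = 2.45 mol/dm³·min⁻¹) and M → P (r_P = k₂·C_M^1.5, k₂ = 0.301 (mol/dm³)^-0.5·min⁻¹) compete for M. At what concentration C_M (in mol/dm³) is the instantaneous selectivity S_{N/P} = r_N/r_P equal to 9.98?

0.873 mol/dm³

S_{N/P} = (k₁/k₂)·C_M^-1.5 ⇒ C_M = (S·k₂/k₁)^(1/(-1.5)).
= (9.98×0.301/2.45)^(-0.6667) = (1.226)^(-0.6667) = 0.873 mol/dm³.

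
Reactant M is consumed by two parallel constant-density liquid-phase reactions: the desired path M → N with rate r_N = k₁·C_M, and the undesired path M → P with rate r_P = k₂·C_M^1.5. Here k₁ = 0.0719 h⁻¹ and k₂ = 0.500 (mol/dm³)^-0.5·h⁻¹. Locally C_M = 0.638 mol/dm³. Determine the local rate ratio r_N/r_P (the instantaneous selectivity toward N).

0.180

S_{N/P} = r_N/r_P = (k₁·C_M)/(k₂·C_M^1.5) = (k₁/k₂)·C_M^-0.5.
= (0.0719×0.6380) / (0.500×0.6380^1.5) = 0.04587/0.2548 = 0.180.
The undesired path is higher order in M, so low C_M (CSTR or dilute feed) favours N.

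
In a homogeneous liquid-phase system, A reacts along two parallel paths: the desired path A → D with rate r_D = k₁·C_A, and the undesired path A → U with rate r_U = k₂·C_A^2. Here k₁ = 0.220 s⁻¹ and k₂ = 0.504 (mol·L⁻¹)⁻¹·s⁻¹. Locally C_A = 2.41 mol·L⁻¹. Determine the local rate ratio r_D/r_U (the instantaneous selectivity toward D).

S_{D/U} = r_D/r_U = (k₁·C_A)/(k₂·C_A^2) = (k₁/k₂)·C_A⁻¹.
= (0.220×2.410) / (0.504×2.410^2) = 0.5302/2.927 = 0.181.
The undesired path is higher order in A, so low C_A (CSTR or dilute feed) favours D.

0.181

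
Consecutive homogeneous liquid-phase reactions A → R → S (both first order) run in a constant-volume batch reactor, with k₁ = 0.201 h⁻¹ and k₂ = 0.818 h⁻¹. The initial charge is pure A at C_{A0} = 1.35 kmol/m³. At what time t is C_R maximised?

2.27 h

Setting dC_R/dt = 0 gives t_opt = ln(k₂/k₁)/(k₂−k₁).
= ln(0.818/0.201)/(0.818−0.201) = ln(4.070)/0.6170 = 1.404/0.6170 = 2.27 h.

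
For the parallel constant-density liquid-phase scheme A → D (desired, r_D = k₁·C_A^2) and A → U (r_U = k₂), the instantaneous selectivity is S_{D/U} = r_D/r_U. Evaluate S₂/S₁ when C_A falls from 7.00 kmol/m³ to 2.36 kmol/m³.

0.114

S_{D/U} = (k₁/k₂)·C_A^2, so S₂/S₁ = (C_{A,2}/C_{A,1})^2.
= (2.36/7.00)^2 = (0.3371)^2 = 0.114.
Selectivity toward D falls as C_A falls — high-concentration operation is favoured.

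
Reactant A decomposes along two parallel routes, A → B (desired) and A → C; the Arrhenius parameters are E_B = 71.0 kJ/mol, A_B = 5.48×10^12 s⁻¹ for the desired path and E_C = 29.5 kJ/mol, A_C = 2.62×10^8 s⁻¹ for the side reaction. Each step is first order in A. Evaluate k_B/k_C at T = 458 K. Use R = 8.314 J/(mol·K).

0.387

k_B/k_C = (A_B/A_C)·exp[−(E_B−E_C)/(RT)] = (A_B/A_C)·exp[(E_C−E_B)/(RT)].
(E_C−E_B)/(RT) = (29.5−71.0)×10³/(8.314×458) = -41500/3808 = -10.90.
k_B/k_C = (5.48×10^12/2.62×10^8)·exp(-10.90) = 20916 × 1.848×10^-5 = 0.387.
Since E_B > E_C, raising the temperature improves selectivity toward B.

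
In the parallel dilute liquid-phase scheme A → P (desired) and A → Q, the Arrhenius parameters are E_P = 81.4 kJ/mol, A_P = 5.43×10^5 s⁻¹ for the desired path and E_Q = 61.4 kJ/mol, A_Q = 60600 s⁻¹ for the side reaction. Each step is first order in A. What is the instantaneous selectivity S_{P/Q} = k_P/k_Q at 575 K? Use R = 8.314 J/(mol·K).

With equal orders, S_{P/Q} = k_P/k_Q = (A_P/A_Q)·exp[(E_Q−E_P)/(RT)].
(E_Q−E_P)/(RT) = (61.4−81.4)×10³/(8.314×575) = -20000/4781 = -4.184.
k_P/k_Q = (5.43×10^5/60600)·exp(-4.184) = 8.960 × 0.01524 = 0.137.

0.137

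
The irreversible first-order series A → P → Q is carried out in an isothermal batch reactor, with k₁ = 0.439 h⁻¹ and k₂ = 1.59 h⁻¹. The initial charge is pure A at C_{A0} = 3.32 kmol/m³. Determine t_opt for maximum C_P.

1.12 h

The intermediate peaks when r₁ = r₂, i.e. k₁e^(−k₁t) = k₂e^(−k₂t), giving t_opt = ln(k₂/k₁)/(k₂−k₁).
= ln(1.59/0.439)/(1.59−0.439) = ln(3.622)/1.151 = 1.287/1.151 = 1.12 h.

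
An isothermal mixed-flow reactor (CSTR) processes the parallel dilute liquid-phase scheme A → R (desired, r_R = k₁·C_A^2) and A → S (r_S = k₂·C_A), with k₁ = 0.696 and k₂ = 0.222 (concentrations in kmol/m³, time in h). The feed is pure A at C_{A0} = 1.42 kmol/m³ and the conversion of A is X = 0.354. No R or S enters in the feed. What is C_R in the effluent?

0.373 kmol/m³

Exit C_A = C_{A0}(1−X) = 1.42×0.646 = 0.9173 kmol/m³.
Rates in a CSTR are evaluated at the outlet concentration: r_R = 0.696×0.9173^2 = 0.5857, r_S = 0.222×0.9173 = 0.2036.
Fraction of consumed A going to R: r_R/(r_R+r_S) = 0.7420.
C_R = 0.7420·C_{A0}·X = 0.7420×1.42×0.354 = 0.373 kmol/m³.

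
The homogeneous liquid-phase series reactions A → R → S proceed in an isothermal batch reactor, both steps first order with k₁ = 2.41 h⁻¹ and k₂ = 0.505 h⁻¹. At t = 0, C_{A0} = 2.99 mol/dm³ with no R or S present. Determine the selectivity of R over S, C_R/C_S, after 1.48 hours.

Solving the coupled first-order balances gives C_R(t) = [k₁/(k₂−k₁)]·C_{A0}·(e^(−k₁t) − e^(−k₂t)).
e^(−k₁t) = e^(−2.41×1.48) = e^(−3.567) = 0.02825; e^(−k₂t) = e^(−0.7474) = 0.4736.
C_R = 2.41×2.99/(0.505−2.41) × (0.02825−0.4736) = (-3.783)×(-0.4454) = 1.685 mol/dm³.
C_A = C_{A0}e^(−k₁t) = 0.08446 mol/dm³, so C_S = C_{A0}−C_A−C_R = 1.221 mol/dm³; C_R/C_S = 1.38.

1.38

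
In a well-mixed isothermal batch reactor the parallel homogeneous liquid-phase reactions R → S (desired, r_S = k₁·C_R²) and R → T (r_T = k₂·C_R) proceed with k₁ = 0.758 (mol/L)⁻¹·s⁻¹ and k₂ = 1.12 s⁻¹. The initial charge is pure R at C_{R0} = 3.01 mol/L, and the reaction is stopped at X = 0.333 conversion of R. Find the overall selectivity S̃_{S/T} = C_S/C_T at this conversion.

1.68

C_R = C_{R0}(1−X) = 2.008 mol/L.
Along a PFR/batch, dC_T/dC_R = −r_T/(r_S+r_T) = −k₂/(k₂+k₁·C_R).
Integrating from C_{R0} to C_R: C_T = (1.12/0.758)·ln[(1.12+0.758·3.01)/(1.12+0.758·2.01)] = 1.478·ln(3.402/2.642) = 0.3735 mol/L.
Then C_S = (C_{R0}−C_R) − C_T = 1.002 − 0.3735 = 0.6288 mol/L.
S̃_{S/T} = C_S/C_T = 0.6288/0.3735 = 1.68.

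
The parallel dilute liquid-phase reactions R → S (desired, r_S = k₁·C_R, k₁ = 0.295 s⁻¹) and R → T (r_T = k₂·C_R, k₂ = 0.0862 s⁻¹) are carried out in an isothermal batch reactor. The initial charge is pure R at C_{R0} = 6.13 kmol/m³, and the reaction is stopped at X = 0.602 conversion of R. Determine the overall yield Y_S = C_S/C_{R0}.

0.466

C_R = C_{R0}(1−X) = 2.440 kmol/m³.
Both paths are first order in R, so the instantaneous fraction to S is constant: dC_S/d(−C_R) = k₁/(k₁+k₂) = 0.7739.
C_S = 0.7739·(C_{R0}−C_R) = 0.7739×3.690 = 2.86 kmol/m³.
Y_S = C_S/C_{R0} = 2.856/6.13 = 0.466.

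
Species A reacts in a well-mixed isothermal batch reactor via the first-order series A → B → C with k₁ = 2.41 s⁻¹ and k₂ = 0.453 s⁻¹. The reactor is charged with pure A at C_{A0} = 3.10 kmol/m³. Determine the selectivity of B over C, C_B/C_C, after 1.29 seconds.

For first-order series with pure A initially, C_B(t) = k₁C_{A0}/(k₂−k₁)·(e^(−k₁t) − e^(−k₂t)).
e^(−k₁t) = e^(−2.41×1.29) = e^(−3.109) = 0.04465; e^(−k₂t) = e^(−0.5844) = 0.5575.
C_B = 2.41×3.10/(0.453−2.41) × (0.04465−0.5575) = (-3.818)×(-0.5128) = 1.958 kmol/m³.
C_A = C_{A0}e^(−k₁t) = 0.1384 kmol/m³, so C_C = C_{A0}−C_A−C_B = 1.004 kmol/m³; C_B/C_C = 1.95.

1.95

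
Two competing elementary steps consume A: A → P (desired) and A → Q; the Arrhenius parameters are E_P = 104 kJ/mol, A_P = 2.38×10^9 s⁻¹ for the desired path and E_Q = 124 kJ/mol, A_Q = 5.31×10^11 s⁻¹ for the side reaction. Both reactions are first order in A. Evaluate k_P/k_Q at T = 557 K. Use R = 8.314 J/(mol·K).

0.337

With equal orders, S_{P/Q} = k_P/k_Q = (A_P/A_Q)·exp[(E_Q−E_P)/(RT)].
(E_Q−E_P)/(RT) = (124−104)×10³/(8.314×557) = 20000/4631 = 4.319.
k_P/k_Q = (2.38×10^9/5.31×10^11)·exp(4.319) = 0.004482 × 75.10 = 0.337.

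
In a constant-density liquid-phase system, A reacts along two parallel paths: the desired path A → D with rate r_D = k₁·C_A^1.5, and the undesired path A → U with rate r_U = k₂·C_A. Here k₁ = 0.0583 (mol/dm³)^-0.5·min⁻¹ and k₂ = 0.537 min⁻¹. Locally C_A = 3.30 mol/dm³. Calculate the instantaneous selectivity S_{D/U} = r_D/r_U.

0.197

S_{D/U} = r_D/r_U = (k₁·C_A^1.5)/(k₂·C_A) = (k₁/k₂)·C_A^0.5.
= (0.0583×3.300^1.5) / (0.537×3.300) = 0.3495/1.772 = 0.197.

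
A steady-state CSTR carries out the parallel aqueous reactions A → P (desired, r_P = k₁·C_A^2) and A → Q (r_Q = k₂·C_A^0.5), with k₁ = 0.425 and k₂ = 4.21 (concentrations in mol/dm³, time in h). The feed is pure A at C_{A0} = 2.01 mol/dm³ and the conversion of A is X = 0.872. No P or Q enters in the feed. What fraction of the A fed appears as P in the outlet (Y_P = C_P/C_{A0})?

Exit C_A = C_{A0}(1−X) = 2.01×0.128 = 0.2573 mol/dm³.
In a CSTR the entire volume is at exit conditions, so r_P = 0.425×0.2573^2 = 0.02813 and r_Q = 4.21×0.2573^0.5 = 2.135.
Fraction of consumed A going to P: r_P/(r_P+r_Q) = 0.01300.
C_P = 0.01300·C_{A0}·X = 0.01300×2.01×0.872 = 0.0228 mol/dm³; Y_P = C_P/C_{A0} = 0.0113.

0.0113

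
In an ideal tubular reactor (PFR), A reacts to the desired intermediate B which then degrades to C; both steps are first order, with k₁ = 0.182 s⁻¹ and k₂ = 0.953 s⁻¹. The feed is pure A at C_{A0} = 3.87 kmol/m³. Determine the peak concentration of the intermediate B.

0.500 kmol/m³

At the optimum, C_{B,max}/C_{A0} = (k₁/k₂)^[k₂/(k₂−k₁)].
= (0.182/0.953)^(0.953/(0.953−0.182)) = (0.1910)^(1.236) = 0.1292.
C_{B,max} = 0.1292×3.87 = 0.500 kmol/m³.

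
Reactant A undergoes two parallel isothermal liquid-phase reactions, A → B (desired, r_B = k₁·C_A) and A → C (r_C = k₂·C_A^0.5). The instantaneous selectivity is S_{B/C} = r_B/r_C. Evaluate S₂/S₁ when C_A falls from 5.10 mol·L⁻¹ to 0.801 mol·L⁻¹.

S_{B/C} = (k₁/k₂)·C_A^0.5, so S₂/S₁ = (C_{A,2}/C_{A,1})^0.5.
= (0.801/5.10)^0.5 = (0.1571)^0.5 = 0.396.

0.396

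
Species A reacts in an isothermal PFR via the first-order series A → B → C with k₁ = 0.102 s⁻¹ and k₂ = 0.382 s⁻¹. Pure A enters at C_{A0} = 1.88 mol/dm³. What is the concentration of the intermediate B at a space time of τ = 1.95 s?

0.236 mol/dm³

The intermediate concentration in a first-order A→B→C sequence is C_B = k₁C_{A0}(e^(−k₁τ) − e^(−k₂τ))/(k₂−k₁).
e^(−k₁τ) = e^(−0.102×1.95) = e^(−0.1989) = 0.8196; e^(−k₂τ) = e^(−0.7449) = 0.4748.
C_B = 0.102×1.88/(0.382−0.102) × (0.8196−0.4748) = 0.6849×0.3449 = 0.2362 mol/dm³.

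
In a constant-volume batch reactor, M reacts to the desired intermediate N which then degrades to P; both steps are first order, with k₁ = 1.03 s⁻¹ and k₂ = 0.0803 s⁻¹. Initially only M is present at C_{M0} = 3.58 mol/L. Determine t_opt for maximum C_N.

The intermediate peaks when r₁ = r₂, i.e. k₁e^(−k₁t) = k₂e^(−k₂t), giving t_opt = ln(k₂/k₁)/(k₂−k₁).
= ln(0.0803/1.03)/(0.0803−1.03) = ln(0.07796)/-0.9497 = -2.552/-0.9497 = 2.69 s.

2.69 s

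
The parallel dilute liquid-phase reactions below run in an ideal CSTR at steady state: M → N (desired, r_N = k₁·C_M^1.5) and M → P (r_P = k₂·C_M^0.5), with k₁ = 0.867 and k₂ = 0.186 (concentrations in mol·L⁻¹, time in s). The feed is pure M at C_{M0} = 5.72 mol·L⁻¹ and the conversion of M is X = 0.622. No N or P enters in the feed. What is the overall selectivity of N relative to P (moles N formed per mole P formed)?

Exit C_M = C_{M0}(1−X) = 5.72×0.378 = 2.162 mol·L⁻¹.
In a CSTR the entire volume is at exit conditions, so r_N = 0.867×2.162^1.5 = 2.756 and r_P = 0.186×2.162^0.5 = 0.2735.
Overall selectivity = C_N/C_P = r_Nτ/(r_Pτ) = r_N/r_P = 10.1.

10.1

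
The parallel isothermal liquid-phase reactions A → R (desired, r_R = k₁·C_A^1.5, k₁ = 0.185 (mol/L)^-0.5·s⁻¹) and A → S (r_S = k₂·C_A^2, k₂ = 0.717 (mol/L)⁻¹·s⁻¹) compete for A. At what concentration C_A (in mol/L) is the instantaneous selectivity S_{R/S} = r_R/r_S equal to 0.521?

0.245 mol/L

S_{R/S} = (k₁/k₂)·C_A^-0.5 ⇒ C_A = (S·k₂/k₁)^(-2).
= (0.521×0.717/0.185)^(-2) = (2.019)^(-2) = 0.245 mol/L.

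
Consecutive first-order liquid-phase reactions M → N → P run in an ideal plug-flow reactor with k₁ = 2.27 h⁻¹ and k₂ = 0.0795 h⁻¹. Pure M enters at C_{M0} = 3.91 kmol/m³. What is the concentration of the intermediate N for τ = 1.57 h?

3.46 kmol/m³

For first-order series with pure M initially, C_N(τ) = k₁C_{M0}/(k₂−k₁)·(e^(−k₁τ) − e^(−k₂τ)).
e^(−k₁τ) = e^(−2.27×1.57) = e^(−3.564) = 0.02833; e^(−k₂τ) = e^(−0.1248) = 0.8827.
C_N = 2.27×3.91/(0.0795−2.27) × (0.02833−0.8827) = (-4.052)×(-0.8543) = 3.462 kmol/m³.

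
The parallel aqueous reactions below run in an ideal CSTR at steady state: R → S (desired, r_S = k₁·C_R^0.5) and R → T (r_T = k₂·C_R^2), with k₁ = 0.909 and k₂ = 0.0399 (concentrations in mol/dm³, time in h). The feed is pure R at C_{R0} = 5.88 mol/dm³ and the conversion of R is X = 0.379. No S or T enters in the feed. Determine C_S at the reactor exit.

1.71 mol/dm³

Exit C_R = C_{R0}(1−X) = 5.88×0.621 = 3.651 mol/dm³.
A CSTR operates uniformly at the exit composition, giving r_S = 1.737 and r_T = 0.5320 (each k·C_R^n at C_R = 3.651).
Fraction of consumed R going to S: r_S/(r_S+r_T) = 0.7655.
C_S = 0.7655·C_{R0}·X = 0.7655×5.88×0.379 = 1.71 mol/dm³.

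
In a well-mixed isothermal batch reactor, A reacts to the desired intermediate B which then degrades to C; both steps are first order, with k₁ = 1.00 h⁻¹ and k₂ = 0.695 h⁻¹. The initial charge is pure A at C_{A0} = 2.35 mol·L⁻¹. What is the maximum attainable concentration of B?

For a first-order series the maximum intermediate yield is C_{B,max}/C_{A0} = (k₁/k₂)^[k₂/(k₂−k₁)].
= (1.00/0.695)^(0.695/(0.695−1.00)) = (1.439)^(-2.279) = 0.4364.
C_{B,max} = 0.4364×2.35 = 1.03 mol·L⁻¹.

1.03 mol·L⁻¹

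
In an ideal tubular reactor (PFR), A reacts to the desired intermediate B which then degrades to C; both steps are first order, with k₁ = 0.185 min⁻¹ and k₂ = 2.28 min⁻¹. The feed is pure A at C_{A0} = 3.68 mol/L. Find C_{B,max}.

0.239 mol/L

Evaluating C_B at τ_opt = ln(k₂/k₁)/(k₂−k₁) gives C_{B,max}/C_{A0} = (k₁/k₂)^[k₂/(k₂−k₁)].
= (0.185/2.28)^(2.28/(2.28−0.185)) = (0.08114)^(1.088) = 0.06500.
C_{B,max} = 0.06500×3.68 = 0.239 mol/L.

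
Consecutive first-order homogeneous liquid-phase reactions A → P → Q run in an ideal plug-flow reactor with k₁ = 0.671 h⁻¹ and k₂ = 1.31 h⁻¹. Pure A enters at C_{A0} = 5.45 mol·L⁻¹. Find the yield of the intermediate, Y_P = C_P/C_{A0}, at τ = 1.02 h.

0.254

The intermediate concentration in a first-order A→B→C sequence is C_P = k₁C_{A0}(e^(−k₁τ) − e^(−k₂τ))/(k₂−k₁).
e^(−k₁τ) = e^(−0.671×1.02) = e^(−0.6844) = 0.5044; e^(−k₂τ) = e^(−1.336) = 0.2628.
C_P = 0.671×5.45/(1.31−0.671) × (0.5044−0.2628) = 5.723×0.2415 = 1.382 mol·L⁻¹.
Y_P = C_P/C_{A0} = 1.382/5.45 = 0.254.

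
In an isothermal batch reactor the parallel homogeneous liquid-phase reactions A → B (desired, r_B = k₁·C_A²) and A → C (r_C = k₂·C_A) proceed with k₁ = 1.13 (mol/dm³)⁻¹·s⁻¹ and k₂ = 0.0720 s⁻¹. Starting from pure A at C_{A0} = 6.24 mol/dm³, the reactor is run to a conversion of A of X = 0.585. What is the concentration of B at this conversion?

3.60 mol/dm³

C_A = C_{A0}(1−X) = 2.590 mol/dm³.
Along a PFR/batch, dC_C/dC_A = −r_C/(r_B+r_C) = −k₂/(k₂+k₁·C_A).
Integrating from C_{A0} to C_A: C_C = (0.0720/1.13)·ln[(0.0720+1.13·6.24)/(0.0720+1.13·2.59)] = 0.06372·ln(7.123/2.998) = 0.05514 mol/dm³.
Then C_B = (C_{A0}−C_A) − C_C = 3.650 − 0.05514 = 3.595 mol/dm³.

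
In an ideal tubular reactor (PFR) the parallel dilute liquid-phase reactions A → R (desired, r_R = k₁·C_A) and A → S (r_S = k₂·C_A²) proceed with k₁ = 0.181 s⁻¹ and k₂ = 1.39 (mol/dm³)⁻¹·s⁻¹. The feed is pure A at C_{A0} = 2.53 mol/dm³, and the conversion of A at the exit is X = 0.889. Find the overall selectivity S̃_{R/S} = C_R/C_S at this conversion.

C_A = C_{A0}(1−X) = 0.2808 mol/dm³.
Along a PFR/batch, dC_R/dC_A = −r_R/(r_R+r_S) = −k₁/(k₁+k₂·C_A).
Integrating from C_{A0} to C_A: C_R = (0.181/1.39)·ln[(0.181+1.39·2.53)/(0.181+1.39·0.281)] = 0.1302·ln(3.698/0.5714) = 0.2432 mol/dm³.
C_S = (C_{A0}−C_A)−C_R = 2.006 mol/dm³; S̃_{R/S} = 0.2432/2.006 = 0.121.

0.121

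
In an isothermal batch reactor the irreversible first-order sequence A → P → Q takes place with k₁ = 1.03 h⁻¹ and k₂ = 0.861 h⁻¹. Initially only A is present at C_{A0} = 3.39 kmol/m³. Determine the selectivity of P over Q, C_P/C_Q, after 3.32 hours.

0.184

For first-order series with pure A initially, C_P(t) = k₁C_{A0}/(k₂−k₁)·(e^(−k₁t) − e^(−k₂t)).
e^(−k₁t) = e^(−1.03×3.32) = e^(−3.420) = 0.03273; e^(−k₂t) = e^(−2.859) = 0.05735.
C_P = 1.03×3.39/(0.861−1.03) × (0.03273−0.05735) = (-20.66)×(-0.02463) = 0.5088 kmol/m³.
C_A = C_{A0}e^(−k₁t) = 0.1109 kmol/m³, so C_Q = C_{A0}−C_A−C_P = 2.770 kmol/m³; C_P/C_Q = 0.184.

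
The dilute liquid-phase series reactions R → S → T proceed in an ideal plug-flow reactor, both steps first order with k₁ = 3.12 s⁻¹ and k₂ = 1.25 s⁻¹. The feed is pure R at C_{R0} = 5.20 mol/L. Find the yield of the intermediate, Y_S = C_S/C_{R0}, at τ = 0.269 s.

For first-order series with pure R initially, C_S(τ) = k₁C_{R0}/(k₂−k₁)·(e^(−k₁τ) − e^(−k₂τ)).
e^(−k₁τ) = e^(−3.12×0.269) = e^(−0.8393) = 0.4320; e^(−k₂τ) = e^(−0.3363) = 0.7144.
C_S = 3.12×5.20/(1.25−3.12) × (0.4320−0.7144) = (-8.676)×(-0.2824) = 2.450 mol/L.
Y_S = C_S/C_{R0} = 2.450/5.20 = 0.471.

0.471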